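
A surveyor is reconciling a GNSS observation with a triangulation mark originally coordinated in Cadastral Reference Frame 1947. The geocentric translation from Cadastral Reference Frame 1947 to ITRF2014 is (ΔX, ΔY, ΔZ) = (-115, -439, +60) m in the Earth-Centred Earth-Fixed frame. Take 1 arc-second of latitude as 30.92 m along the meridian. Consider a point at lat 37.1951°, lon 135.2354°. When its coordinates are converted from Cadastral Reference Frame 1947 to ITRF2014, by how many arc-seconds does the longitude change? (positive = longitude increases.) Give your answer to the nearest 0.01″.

Δλ = 15.94″

sin φ = 0.604531, cos φ = 0.796582, sin λ = 0.704196, cos λ = -0.710006.
East component: ΔE = −sin λ·ΔX + cos λ·ΔY = −(0.704196)(-115) + (-0.710006)(-439) = 392.68 m.
1° of latitude spans 3600 × 30.92 = 111312 m; at latitude φ, 1° of longitude spans that × cos φ = 88669.1 m, so Δλ = 392.68 / 88669.1 × 3600 = 15.943″.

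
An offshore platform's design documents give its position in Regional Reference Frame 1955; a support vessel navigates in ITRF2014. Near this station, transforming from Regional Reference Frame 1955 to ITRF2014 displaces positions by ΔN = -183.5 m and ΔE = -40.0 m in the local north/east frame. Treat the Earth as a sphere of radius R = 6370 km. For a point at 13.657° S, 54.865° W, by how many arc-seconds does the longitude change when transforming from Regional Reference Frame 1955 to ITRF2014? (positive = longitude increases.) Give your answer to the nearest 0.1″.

Δλ = -1.3″

At latitude -13.657°, cos φ = 0.971727.
One radian of longitude at latitude φ spans R cos φ, so Δλ = ΔE / (R cos φ) = -40.0 / (6370000 × 0.971727) = -6.4621e-06 rad = -1.333″.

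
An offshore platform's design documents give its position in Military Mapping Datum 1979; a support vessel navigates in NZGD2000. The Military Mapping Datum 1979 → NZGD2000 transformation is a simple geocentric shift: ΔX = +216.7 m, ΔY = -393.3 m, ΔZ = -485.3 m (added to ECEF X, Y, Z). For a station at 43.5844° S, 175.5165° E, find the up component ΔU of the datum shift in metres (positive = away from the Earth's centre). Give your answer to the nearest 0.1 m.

At φ = -43.5844°, λ = 175.5165°: sin φ = -0.689422, cos φ = 0.724360, sin λ = 0.078172, cos λ = -0.996940.
ΔU = cos φ cos λ·ΔX + cos φ sin λ·ΔY + sin φ·ΔZ = (0.724360)(-0.996940)(216.7) + (0.724360)(0.078172)(-393.3) + (-0.689422)(-485.3) = 155.82 m.

ΔU = 155.8 m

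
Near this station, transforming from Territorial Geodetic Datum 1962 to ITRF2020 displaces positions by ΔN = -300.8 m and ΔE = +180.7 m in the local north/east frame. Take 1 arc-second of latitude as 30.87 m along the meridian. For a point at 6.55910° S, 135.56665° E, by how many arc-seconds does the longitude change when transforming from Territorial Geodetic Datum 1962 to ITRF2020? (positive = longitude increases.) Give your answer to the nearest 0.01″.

At latitude -6.55910°, cos φ = 0.993455.
1″ of longitude at this latitude = 30.87 × cos φ = 30.6679 m, so Δλ = 180.7 / 30.6679 = 5.892″.

Δλ = 5.89″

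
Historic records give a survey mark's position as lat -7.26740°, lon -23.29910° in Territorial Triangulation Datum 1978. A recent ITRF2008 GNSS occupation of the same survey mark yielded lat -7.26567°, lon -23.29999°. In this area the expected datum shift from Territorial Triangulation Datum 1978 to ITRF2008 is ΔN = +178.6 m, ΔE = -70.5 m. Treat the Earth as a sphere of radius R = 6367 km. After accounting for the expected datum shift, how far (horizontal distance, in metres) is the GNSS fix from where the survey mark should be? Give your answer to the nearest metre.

31 m

Observed coordinate differences: Δφ = +0.00173°, Δλ = -0.00089°.
Converting to metres (1° lat = 111125 m, cos φ = 0.991967): observed ΔN = 192.2 m, observed ΔE = -98.1 m.
Subtracting the expected shift leaves a residual of 192.2 − (178.6) = 13.6 m north and -98.1 − (-70.5) = -27.6 m east.
Residual distance = √(13.6² + (-27.6)²) = 30.8 m.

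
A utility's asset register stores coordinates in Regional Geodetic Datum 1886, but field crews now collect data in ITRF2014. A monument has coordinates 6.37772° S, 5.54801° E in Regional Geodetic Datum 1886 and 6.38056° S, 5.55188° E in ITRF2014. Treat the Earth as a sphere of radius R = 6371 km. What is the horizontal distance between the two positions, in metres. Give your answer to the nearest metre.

532 m

Δφ = -6.38056° − -6.37772° = -0.00284°; Δλ = 5.55188° − 5.54801° = +0.00387°.
1° along a meridian = πR/180 = 111195 m.
ΔN = Δφ × 111195 = -315.8 m; ΔE = Δλ × 111195 × cos(-6.37772°) = +0.00387 × 111195 × 0.993811 = 427.7 m.
Distance = √(ΔE² + ΔN²) = √(427.7² + (-315.8)²) = 531.6 m.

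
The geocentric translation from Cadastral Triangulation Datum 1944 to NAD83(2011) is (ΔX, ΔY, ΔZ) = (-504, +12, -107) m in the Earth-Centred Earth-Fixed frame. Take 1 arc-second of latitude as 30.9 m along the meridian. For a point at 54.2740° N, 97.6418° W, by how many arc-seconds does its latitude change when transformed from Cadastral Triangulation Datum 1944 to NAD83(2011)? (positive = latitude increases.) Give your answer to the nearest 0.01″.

Δφ = -3.47″

sin φ = 0.811819, cos φ = 0.583910, sin λ = -0.991119, cos λ = -0.132979.
North component: ΔN = −sin φ cos λ·ΔX − sin φ sin λ·ΔY + cos φ·ΔZ = −(0.811819)(-0.132979)(-504) − (0.811819)(-0.991119)(12) + (0.583910)(-107) = -107.23 m.
1° of latitude spans 3600 × 30.90 = 111240 m, so Δφ = -107.23 / 111240 × 3600 = -3.470″.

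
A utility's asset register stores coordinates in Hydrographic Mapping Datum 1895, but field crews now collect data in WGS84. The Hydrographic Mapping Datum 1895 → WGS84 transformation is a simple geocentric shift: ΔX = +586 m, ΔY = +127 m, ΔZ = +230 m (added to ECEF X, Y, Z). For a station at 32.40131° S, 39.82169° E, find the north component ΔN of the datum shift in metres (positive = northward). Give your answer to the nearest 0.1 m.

ΔN = 478.9 m

The local north axis is (−sin φ cos λ, −sin φ sin λ, cos φ), giving ΔN = 241.169 + 43.581 + 194.193 = 478.94 m.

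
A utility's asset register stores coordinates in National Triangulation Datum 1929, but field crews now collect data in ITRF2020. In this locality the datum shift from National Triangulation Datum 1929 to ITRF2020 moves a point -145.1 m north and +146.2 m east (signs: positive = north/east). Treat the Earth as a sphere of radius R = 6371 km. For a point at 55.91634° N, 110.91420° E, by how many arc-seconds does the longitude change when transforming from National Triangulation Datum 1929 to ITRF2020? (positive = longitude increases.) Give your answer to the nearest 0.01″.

At latitude 55.91634°, cos φ = 0.560403.
One radian of longitude at latitude φ spans R cos φ, so Δλ = ΔE / (R cos φ) = 146.2 / (6371000 × 0.560403) = 4.0949e-05 rad = 8.446″.

Δλ = 8.45″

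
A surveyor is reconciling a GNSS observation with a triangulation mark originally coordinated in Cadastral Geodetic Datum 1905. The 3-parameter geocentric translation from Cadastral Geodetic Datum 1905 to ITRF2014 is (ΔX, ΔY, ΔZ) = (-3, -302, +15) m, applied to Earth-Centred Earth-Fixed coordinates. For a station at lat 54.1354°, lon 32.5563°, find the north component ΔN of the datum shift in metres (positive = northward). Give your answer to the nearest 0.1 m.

The local north axis is (−sin φ cos λ, −sin φ sin λ, cos φ), giving ΔN = 2.049 + 131.703 + 8.788 = 142.54 m.

ΔN = 142.5 m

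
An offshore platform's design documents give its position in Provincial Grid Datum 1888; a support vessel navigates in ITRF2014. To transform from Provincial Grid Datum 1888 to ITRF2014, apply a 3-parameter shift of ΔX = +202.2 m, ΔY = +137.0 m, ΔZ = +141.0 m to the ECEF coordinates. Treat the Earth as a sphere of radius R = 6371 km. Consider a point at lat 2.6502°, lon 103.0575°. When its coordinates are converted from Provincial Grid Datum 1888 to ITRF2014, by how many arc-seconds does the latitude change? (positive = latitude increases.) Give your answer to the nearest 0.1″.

Δφ = 4.4″

sin φ = 0.046238, cos φ = 0.998930, sin λ = 0.974144, cos λ = -0.225929.
North component: ΔN = −sin φ cos λ·ΔX − sin φ sin λ·ΔY + cos φ·ΔZ = −(0.046238)(-0.225929)(202.2) − (0.046238)(0.974144)(137.0) + (0.998930)(141.0) = 136.79 m.
1° of latitude spans πR/180 = 111195 m, so Δφ = 136.79 / 111195 × 3600 = 4.429″.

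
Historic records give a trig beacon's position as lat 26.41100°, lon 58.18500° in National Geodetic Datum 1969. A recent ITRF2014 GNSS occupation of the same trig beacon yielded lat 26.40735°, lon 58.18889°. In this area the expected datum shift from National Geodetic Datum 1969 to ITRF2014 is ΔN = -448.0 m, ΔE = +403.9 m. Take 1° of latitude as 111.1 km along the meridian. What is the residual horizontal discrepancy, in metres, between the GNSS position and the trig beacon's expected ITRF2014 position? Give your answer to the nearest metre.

46 m

Observed coordinate differences: Δφ = -0.00365°, Δλ = +0.00389°.
Converting to metres (1° lat = 111100 m, cos φ = 0.895626): observed ΔN = -405.5 m, observed ΔE = 387.1 m.
Subtracting the expected shift leaves a residual of -405.5 − (-448.0) = 42.5 m north and 387.1 − (403.9) = -16.8 m east.
Residual distance = √(42.5² + (-16.8)²) = 45.7 m.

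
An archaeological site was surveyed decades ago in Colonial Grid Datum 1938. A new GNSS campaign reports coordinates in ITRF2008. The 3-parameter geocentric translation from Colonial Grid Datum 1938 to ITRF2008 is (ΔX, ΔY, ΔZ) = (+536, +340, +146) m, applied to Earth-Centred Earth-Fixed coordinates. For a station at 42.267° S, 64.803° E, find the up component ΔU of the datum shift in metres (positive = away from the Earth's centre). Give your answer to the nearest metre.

At φ = -42.267°, λ = 64.803°: sin φ = -0.672586, cos φ = 0.740019, sin λ = 0.904849, cos λ = 0.425732.
ΔU = cos φ cos λ·ΔX + cos φ sin λ·ΔY + sin φ·ΔZ = (0.740019)(0.425732)(536) + (0.740019)(0.904849)(340) + (-0.672586)(146) = 298.33 m.

ΔU = 298 m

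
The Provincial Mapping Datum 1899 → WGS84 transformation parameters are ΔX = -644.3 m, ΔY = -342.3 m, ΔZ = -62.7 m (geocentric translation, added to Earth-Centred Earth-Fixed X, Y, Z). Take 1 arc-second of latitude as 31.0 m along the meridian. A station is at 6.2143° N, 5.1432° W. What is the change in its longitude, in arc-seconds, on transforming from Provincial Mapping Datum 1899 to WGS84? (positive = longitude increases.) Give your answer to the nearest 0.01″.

Δλ = -12.94″

sin φ = 0.108247, cos φ = 0.994124, sin λ = -0.089645, cos λ = 0.995974.
East component: ΔE = −sin λ·ΔX + cos λ·ΔY = −(-0.089645)(-644.3) + (0.995974)(-342.3) = -398.68 m.
1° of latitude spans 3600 × 31.00 = 111600 m; at latitude φ, 1° of longitude spans that × cos φ = 110944.2 m, so Δλ = -398.68 / 110944.2 × 3600 = -12.937″.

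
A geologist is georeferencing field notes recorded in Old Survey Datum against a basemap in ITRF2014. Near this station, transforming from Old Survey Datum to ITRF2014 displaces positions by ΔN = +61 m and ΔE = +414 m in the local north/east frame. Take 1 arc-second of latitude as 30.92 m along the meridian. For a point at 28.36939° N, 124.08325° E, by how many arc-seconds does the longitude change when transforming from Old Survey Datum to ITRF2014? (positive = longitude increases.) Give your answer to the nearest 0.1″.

Δλ = 15.2″

At latitude 28.36939°, cos φ = 0.879903.
1″ of longitude at this latitude = 30.92 × cos φ = 27.2066 m, so Δλ = 414.0 / 27.2066 = 15.217″.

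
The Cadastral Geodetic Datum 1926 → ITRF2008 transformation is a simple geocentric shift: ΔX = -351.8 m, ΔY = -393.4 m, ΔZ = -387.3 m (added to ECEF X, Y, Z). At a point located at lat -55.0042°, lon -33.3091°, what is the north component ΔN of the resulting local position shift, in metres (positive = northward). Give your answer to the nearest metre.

The local north axis is (−sin φ cos λ, −sin φ sin λ, cos φ), giving ΔN = -240.848 + 176.977 − 222.123 = -285.99 m.

ΔN = -286 m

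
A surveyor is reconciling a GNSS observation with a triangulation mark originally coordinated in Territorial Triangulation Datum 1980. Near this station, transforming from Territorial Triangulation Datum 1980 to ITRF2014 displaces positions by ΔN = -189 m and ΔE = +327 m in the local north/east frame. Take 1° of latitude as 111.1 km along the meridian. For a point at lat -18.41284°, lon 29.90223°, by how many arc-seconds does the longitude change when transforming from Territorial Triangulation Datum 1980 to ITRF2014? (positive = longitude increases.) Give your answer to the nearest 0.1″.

At latitude -18.41284°, cos φ = 0.948805.
1° of longitude at this latitude = 111.1 × cos φ = 105.41 km, so Δλ = 327.0 / 105412.3 = 0.0031021° = 11.168″.

Δλ = 11.2″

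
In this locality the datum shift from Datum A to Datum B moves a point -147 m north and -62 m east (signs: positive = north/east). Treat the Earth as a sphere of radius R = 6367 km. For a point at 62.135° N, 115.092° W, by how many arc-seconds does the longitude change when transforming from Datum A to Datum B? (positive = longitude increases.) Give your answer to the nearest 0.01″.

At latitude 62.135°, cos φ = 0.467390.
One radian of longitude at latitude φ spans R cos φ, so Δλ = ΔE / (R cos φ) = -62.0 / (6367000 × 0.467390) = -2.0834e-05 rad = -4.297″.

Δλ = -4.30″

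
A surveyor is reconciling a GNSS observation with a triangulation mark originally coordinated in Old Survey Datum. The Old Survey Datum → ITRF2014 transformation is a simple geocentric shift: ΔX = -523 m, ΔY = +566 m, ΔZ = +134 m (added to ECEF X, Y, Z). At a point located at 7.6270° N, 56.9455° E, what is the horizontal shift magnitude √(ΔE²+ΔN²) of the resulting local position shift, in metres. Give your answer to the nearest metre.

755 m

The local east axis at (φ, λ) is (−sin λ, cos λ, 0), so ΔE = −sin(56.9455°)·(-523) + cos(56.9455°)·566 = 747.07 m.
The local north axis is (−sin φ cos λ, −sin φ sin λ, cos φ), giving ΔN = 37.861 − 62.963 + 132.815 = 107.71 m.
Horizontal magnitude = √(ΔE² + ΔN²) = √(747.07² + 107.71²) = 754.80 m.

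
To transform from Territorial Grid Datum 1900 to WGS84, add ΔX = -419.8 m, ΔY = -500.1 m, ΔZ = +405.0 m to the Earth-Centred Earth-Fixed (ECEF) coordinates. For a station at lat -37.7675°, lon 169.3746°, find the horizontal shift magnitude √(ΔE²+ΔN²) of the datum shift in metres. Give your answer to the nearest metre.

At φ = -37.7675°, λ = 169.3746°: sin φ = -0.612459, cos φ = 0.790503, sin λ = 0.184387, cos λ = -0.982854.
ΔE = −sin λ·ΔX + cos λ·ΔY = −(0.184387)·(-419.8) + (-0.982854)·(-500.1) = 568.93 m.
ΔN = −sin φ cos λ·ΔX − sin φ sin λ·ΔY + cos φ·ΔZ = −(-0.612459)(-0.982854)(-419.8) − (-0.612459)(0.184387)(-500.1) + (0.790503)(405.0) = 516.38 m.
Horizontal magnitude = √(ΔE² + ΔN²) = √(568.93² + 516.38²) = 768.33 m.

768 m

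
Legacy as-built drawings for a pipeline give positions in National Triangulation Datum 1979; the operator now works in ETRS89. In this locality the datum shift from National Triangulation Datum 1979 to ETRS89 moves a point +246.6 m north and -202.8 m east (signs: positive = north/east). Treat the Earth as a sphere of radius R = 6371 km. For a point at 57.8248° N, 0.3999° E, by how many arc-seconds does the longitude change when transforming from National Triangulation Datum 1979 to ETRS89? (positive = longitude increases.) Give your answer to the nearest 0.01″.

Δλ = -12.33″

At latitude 57.8248°, cos φ = 0.532510.
One radian of longitude at latitude φ spans R cos φ, so Δλ = ΔE / (R cos φ) = -202.8 / (6371000 × 0.532510) = -5.9777e-05 rad = -12.330″.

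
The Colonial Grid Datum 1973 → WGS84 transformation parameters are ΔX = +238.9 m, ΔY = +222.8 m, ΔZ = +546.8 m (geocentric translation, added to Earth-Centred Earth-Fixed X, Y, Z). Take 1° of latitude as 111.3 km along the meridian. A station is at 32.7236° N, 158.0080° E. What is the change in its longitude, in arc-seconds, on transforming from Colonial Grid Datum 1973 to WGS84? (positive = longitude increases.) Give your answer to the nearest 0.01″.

sin φ = 0.540587, cos φ = 0.841288, sin λ = 0.374477, cos λ = -0.927236.
East component: ΔE = −sin λ·ΔX + cos λ·ΔY = −(0.374477)(238.9) + (-0.927236)(222.8) = -296.05 m.
1° of latitude spans 111300 m; at latitude φ, 1° of longitude spans that × cos φ = 93635.4 m, so Δλ = -296.05 / 93635.4 × 3600 = -11.382″.

Δλ = -11.38″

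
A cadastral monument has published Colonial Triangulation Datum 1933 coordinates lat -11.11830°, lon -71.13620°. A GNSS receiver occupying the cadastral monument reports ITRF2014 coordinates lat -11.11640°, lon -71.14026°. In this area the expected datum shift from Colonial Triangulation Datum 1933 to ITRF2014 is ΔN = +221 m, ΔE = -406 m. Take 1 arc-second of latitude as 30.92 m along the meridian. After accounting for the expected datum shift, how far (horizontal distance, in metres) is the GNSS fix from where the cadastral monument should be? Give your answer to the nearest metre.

Observed coordinate differences: Δφ = +0.00190°, Δλ = -0.00406°.
Converting to metres (1° lat = 111312 m, cos φ = 0.981231): observed ΔN = 211.5 m, observed ΔE = -443.4 m.
Subtracting the expected shift leaves a residual of 211.5 − (221) = -9.5 m north and -443.4 − (-406) = -37.4 m east.
Residual distance = √((-9.5)² + (-37.4)²) = 38.6 m.

39 m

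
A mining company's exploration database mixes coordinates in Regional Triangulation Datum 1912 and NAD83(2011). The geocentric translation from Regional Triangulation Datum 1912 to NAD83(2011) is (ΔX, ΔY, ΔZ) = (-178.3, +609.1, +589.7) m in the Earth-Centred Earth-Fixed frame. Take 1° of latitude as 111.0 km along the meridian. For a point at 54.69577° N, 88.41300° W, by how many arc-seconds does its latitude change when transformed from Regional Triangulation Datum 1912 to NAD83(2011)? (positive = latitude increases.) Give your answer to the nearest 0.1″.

sin φ = 0.816095, cos φ = 0.577918, sin λ = -0.999616, cos λ = 0.027695.
North component: ΔN = −sin φ cos λ·ΔX − sin φ sin λ·ΔY + cos φ·ΔZ = −(0.816095)(0.027695)(-178.3) − (0.816095)(-0.999616)(609.1) + (0.577918)(589.7) = 841.72 m.
1° of latitude spans 111000 m, so Δφ = 841.72 / 111000 × 3600 = 27.299″.

Δφ = 27.3″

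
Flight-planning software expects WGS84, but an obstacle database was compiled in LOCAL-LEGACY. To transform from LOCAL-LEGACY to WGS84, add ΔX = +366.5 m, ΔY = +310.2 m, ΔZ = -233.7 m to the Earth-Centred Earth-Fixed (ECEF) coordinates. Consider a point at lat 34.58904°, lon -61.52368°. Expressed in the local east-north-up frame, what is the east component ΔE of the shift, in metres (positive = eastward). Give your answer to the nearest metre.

ΔE = 470 m

The local east axis at (φ, λ) is (−sin λ, cos λ, 0), so ΔE = −sin(-61.52368°)·366.5 + cos(-61.52368°)·310.2 = 470.06 m.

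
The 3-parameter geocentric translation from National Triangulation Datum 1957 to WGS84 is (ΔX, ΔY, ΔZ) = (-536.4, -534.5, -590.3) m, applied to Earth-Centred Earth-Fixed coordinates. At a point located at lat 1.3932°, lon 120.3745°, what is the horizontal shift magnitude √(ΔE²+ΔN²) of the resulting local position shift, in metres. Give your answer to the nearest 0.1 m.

At φ = 1.3932°, λ = 120.3745°: sin φ = 0.024314, cos φ = 0.999704, sin λ = 0.862739, cos λ = -0.505650.
ΔE = −sin λ·ΔX + cos λ·ΔY = −(0.862739)·(-536.4) + (-0.505650)·(-534.5) = 733.04 m.
ΔN = −sin φ cos λ·ΔX − sin φ sin λ·ΔY + cos φ·ΔZ = −(0.024314)(-0.505650)(-536.4) − (0.024314)(0.862739)(-534.5) + (0.999704)(-590.3) = -585.51 m.
Horizontal magnitude = √(ΔE² + ΔN²) = √(733.04² + (-585.51)²) = 938.17 m.

938.2 m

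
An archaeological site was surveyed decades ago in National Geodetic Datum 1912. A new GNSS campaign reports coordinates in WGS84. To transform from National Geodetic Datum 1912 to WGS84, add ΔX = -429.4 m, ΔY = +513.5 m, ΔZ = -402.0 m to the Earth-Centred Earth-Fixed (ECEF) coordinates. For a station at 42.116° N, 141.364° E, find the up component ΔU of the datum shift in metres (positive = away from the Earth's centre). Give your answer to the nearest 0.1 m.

At φ = 42.116°, λ = 141.364°: sin φ = 0.670634, cos φ = 0.741789, sin λ = 0.624371, cos λ = -0.781128.
ΔU = cos φ cos λ·ΔX + cos φ sin λ·ΔY + sin φ·ΔZ = (0.741789)(-0.781128)(-429.4) + (0.741789)(0.624371)(513.5) + (0.670634)(-402.0) = 217.04 m.

ΔU = 217.0 m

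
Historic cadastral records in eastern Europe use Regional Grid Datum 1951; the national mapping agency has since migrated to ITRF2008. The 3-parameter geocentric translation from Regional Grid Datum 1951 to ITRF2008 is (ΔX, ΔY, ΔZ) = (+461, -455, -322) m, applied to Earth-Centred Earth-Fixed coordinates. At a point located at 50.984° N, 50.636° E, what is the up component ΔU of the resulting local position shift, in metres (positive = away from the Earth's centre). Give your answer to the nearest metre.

ΔU = -288 m

The local up (radial) axis is (cos φ cos λ, cos φ sin λ, sin φ), giving ΔU = 184.068 − 221.456 − 250.184 = -287.57 m.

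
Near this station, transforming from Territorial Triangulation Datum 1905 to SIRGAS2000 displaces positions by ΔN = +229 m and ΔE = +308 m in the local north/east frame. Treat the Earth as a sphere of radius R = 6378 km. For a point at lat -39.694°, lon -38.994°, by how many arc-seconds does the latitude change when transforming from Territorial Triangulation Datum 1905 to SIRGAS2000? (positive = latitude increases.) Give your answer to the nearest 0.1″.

Δφ = 7.4″

On a sphere of radius R, 1 rad of latitude = R, so Δφ = ΔN / R = 229.0 / 6378000 = 3.5905e-05 rad = 7.406″.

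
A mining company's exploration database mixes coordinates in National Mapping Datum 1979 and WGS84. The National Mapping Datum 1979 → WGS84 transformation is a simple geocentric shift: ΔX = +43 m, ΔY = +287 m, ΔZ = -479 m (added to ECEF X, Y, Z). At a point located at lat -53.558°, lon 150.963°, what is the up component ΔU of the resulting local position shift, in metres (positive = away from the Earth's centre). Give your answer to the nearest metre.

At φ = -53.558°, λ = 150.963°: sin φ = -0.804459, cos φ = 0.594009, sin λ = 0.485374, cos λ = -0.874306.
ΔU = cos φ cos λ·ΔX + cos φ sin λ·ΔY + sin φ·ΔZ = (0.594009)(-0.874306)(43) + (0.594009)(0.485374)(287) + (-0.804459)(-479) = 445.75 m.

ΔU = 446 m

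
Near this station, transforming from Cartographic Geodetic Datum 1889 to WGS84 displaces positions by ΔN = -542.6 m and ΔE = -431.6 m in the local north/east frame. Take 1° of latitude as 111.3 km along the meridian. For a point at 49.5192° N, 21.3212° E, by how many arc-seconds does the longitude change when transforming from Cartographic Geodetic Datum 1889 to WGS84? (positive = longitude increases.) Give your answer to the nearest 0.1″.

Δλ = -21.5″

At latitude 49.5192°, cos φ = 0.649193.
1° of longitude at this latitude = 111.3 × cos φ = 72.26 km, so Δλ = -431.6 / 72255.2 = -0.0059733° = -21.504″.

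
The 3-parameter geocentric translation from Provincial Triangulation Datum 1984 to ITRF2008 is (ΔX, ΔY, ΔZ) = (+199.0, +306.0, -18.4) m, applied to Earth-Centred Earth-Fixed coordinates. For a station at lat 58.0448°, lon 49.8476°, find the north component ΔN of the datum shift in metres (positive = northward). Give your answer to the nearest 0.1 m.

ΔN = -317.1 m

At φ = 58.0448°, λ = 49.8476°: sin φ = 0.848462, cos φ = 0.529256, sin λ = 0.764332, cos λ = 0.644823.
ΔN = −sin φ cos λ·ΔX − sin φ sin λ·ΔY + cos φ·ΔZ = −(0.848462)(0.644823)(199.0) − (0.848462)(0.764332)(306.0) + (0.529256)(-18.4) = -317.06 m.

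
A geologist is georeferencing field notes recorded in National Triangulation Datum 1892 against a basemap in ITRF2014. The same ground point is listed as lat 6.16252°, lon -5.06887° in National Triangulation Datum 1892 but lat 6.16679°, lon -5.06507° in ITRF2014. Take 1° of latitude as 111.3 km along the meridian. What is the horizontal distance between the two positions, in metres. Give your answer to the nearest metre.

Δφ = 6.16679° − 6.16252° = +0.00427°; Δλ = -5.06507° − -5.06887° = +0.00380°.
ΔN = Δφ × 111300 = 475.3 m; ΔE = Δλ × 111300 × cos(6.16252°) = +0.00380 × 111300 × 0.994221 = 420.5 m.
Distance = √(ΔE² + ΔN²) = √(420.5² + 475.3²) = 634.6 m.

635 m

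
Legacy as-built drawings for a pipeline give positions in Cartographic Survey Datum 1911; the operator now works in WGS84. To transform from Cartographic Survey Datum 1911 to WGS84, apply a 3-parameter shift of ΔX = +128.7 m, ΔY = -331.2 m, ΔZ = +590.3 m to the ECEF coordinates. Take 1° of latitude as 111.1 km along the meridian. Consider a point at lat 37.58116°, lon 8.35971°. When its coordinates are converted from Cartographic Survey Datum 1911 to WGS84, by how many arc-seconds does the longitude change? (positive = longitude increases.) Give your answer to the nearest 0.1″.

Δλ = -14.2″

sin φ = 0.609885, cos φ = 0.792490, sin λ = 0.145387, cos λ = 0.989375.
East component: ΔE = −sin λ·ΔX + cos λ·ΔY = −(0.145387)(128.7) + (0.989375)(-331.2) = -346.39 m.
1° of latitude spans 111100 m; at latitude φ, 1° of longitude spans that × cos φ = 88045.7 m, so Δλ = -346.39 / 88045.7 × 3600 = -14.163″.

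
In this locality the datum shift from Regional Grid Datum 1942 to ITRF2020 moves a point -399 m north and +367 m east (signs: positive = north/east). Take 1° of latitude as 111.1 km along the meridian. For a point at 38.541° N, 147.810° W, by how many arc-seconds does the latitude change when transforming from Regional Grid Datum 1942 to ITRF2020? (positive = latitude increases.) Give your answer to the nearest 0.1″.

Δφ = -12.9″

1° of latitude = 111.1 km, so Δφ = -399.0 / 111100 = -0.0035914° = -12.929″.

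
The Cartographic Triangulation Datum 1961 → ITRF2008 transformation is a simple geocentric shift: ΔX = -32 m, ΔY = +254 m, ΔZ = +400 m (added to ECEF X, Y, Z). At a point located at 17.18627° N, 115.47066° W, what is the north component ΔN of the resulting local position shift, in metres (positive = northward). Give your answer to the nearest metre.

ΔN = 446 m

The local north axis is (−sin φ cos λ, −sin φ sin λ, cos φ), giving ΔN = -4.066 + 67.757 + 382.140 = 445.83 m.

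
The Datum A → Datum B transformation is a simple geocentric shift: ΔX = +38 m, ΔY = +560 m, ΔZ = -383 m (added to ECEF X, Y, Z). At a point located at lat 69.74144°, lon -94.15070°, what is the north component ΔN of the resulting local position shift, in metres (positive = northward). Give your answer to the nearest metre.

ΔN = 394 m

The local north axis is (−sin φ cos λ, −sin φ sin λ, cos φ), giving ΔN = 2.580 + 523.980 − 132.617 = 393.94 m.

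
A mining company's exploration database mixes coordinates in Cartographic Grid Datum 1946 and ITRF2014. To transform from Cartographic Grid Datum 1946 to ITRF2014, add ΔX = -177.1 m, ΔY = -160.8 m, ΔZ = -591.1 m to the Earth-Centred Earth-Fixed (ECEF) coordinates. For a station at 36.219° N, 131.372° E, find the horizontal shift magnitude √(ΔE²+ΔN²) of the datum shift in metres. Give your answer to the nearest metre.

532 m

The local east axis at (φ, λ) is (−sin λ, cos λ, 0), so ΔE = −sin(131.372°)·(-177.1) + cos(131.372°)·(-160.8) = 239.18 m.
The local north axis is (−sin φ cos λ, −sin φ sin λ, cos φ), giving ΔN = -69.164 + 71.301 − 476.878 = -474.74 m.
Horizontal magnitude = √(ΔE² + ΔN²) = √(239.18² + (-474.74)²) = 531.59 m.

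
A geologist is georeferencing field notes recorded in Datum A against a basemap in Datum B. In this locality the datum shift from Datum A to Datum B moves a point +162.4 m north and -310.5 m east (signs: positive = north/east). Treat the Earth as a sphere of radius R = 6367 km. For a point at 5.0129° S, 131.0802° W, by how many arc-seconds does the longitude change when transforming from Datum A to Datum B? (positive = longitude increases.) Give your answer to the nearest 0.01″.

At latitude -5.0129°, cos φ = 0.996175.
One radian of longitude at latitude φ spans R cos φ, so Δλ = ΔE / (R cos φ) = -310.5 / (6367000 × 0.996175) = -4.8954e-05 rad = -10.098″.

Δλ = -10.10″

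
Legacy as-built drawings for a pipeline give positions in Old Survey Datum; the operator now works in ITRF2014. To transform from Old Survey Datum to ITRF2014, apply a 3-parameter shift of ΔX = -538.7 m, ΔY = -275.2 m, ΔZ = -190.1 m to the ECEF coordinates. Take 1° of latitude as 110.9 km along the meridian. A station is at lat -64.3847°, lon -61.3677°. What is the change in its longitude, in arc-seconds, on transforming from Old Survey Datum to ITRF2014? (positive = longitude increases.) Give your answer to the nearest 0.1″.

Δλ = -45.4″

sin φ = -0.901717, cos φ = 0.432327, sin λ = -0.877713, cos λ = 0.479187.
East component: ΔE = −sin λ·ΔX + cos λ·ΔY = −(-0.877713)(-538.7) + (0.479187)(-275.2) = -604.70 m.
1° of latitude spans 110900 m; at latitude φ, 1° of longitude spans that × cos φ = 47945.0 m, so Δλ = -604.70 / 47945.0 × 3600 = -45.404″.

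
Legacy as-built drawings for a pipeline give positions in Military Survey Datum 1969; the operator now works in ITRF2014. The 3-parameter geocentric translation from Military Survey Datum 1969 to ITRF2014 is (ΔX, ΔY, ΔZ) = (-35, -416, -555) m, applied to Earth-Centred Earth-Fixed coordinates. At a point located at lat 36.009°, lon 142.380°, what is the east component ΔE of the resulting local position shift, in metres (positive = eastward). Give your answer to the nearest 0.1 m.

ΔE = 350.9 m

At φ = 36.009°, λ = 142.380°: sin φ = 0.587912, cos φ = 0.808925, sin λ = 0.610422, cos λ = -0.792077.
ΔE = −sin λ·ΔX + cos λ·ΔY = −(0.610422)·(-35) + (-0.792077)·(-416) = 350.87 m.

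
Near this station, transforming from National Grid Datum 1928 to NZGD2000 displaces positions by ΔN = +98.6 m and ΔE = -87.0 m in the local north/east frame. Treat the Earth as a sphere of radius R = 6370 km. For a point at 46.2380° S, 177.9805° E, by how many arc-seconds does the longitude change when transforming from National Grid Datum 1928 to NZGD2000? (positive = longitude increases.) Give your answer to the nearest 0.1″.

Δλ = -4.1″

At latitude -46.2380°, cos φ = 0.691664.
One radian of longitude at latitude φ spans R cos φ, so Δλ = ΔE / (R cos φ) = -87.0 / (6370000 × 0.691664) = -1.9746e-05 rad = -4.073″.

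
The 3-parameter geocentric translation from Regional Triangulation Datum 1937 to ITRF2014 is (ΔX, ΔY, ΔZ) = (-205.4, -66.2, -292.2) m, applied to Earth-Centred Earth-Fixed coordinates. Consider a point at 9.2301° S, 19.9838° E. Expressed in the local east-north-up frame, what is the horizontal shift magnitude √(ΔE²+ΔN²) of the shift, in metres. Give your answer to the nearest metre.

323 m

At φ = -9.2301°, λ = 19.9838°: sin φ = -0.160400, cos φ = 0.987052, sin λ = 0.341754, cos λ = 0.939789.
ΔE = −sin λ·ΔX + cos λ·ΔY = −(0.341754)·(-205.4) + (0.939789)·(-66.2) = 7.98 m.
ΔN = −sin φ cos λ·ΔX − sin φ sin λ·ΔY + cos φ·ΔZ = −(-0.160400)(0.939789)(-205.4) − (-0.160400)(0.341754)(-66.2) + (0.987052)(-292.2) = -323.01 m.
Horizontal magnitude = √(ΔE² + ΔN²) = √(7.98² + (-323.01)²) = 323.11 m.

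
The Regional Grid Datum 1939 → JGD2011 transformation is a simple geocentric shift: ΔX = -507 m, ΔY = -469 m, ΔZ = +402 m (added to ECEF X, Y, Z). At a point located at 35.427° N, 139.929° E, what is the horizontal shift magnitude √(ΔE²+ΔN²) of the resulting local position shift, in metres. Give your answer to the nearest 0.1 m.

739.4 m

At φ = 35.427°, λ = 139.929°: sin φ = 0.579665, cos φ = 0.814855, sin λ = 0.643736, cos λ = -0.765247.
ΔE = −sin λ·ΔX + cos λ·ΔY = −(0.643736)·(-507) + (-0.765247)·(-469) = 685.28 m.
ΔN = −sin φ cos λ·ΔX − sin φ sin λ·ΔY + cos φ·ΔZ = −(0.579665)(-0.765247)(-507) − (0.579665)(0.643736)(-469) + (0.814855)(402) = 277.68 m.
Horizontal magnitude = √(ΔE² + ΔN²) = √(685.28² + 277.68²) = 739.40 m.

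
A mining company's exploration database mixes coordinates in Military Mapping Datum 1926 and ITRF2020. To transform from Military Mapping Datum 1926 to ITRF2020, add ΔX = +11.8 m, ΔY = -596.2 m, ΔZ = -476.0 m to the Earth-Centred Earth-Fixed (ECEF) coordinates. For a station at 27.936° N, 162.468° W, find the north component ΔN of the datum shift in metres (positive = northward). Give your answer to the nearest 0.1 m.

At φ = 27.936°, λ = -162.468°: sin φ = 0.468485, cos φ = 0.883471, sin λ = -0.301238, cos λ = -0.953549.
ΔN = −sin φ cos λ·ΔX − sin φ sin λ·ΔY + cos φ·ΔZ = −(0.468485)(-0.953549)(11.8) − (0.468485)(-0.301238)(-596.2) + (0.883471)(-476.0) = -499.40 m.

ΔN = -499.4 m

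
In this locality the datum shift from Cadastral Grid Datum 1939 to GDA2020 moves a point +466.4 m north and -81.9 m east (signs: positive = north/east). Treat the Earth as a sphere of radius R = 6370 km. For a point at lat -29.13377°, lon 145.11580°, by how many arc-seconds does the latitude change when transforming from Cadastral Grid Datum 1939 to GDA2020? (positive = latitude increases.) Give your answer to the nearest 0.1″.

Δφ = 15.1″

On a sphere of radius R, 1 rad of latitude = R, so Δφ = ΔN / R = 466.4 / 6370000 = 7.3218e-05 rad = 15.102″.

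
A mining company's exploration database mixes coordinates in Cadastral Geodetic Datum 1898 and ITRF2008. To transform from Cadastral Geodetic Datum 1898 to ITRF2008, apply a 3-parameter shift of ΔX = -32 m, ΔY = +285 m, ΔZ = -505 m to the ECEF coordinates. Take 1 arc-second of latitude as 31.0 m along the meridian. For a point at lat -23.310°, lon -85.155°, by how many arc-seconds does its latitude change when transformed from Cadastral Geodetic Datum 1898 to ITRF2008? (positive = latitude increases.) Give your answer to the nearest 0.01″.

sin φ = -0.395706, cos φ = 0.918377, sin λ = -0.996427, cos λ = 0.084460.
North component: ΔN = −sin φ cos λ·ΔX − sin φ sin λ·ΔY + cos φ·ΔZ = −(-0.395706)(0.084460)(-32) − (-0.395706)(-0.996427)(285) + (0.918377)(-505) = -577.22 m.
1° of latitude spans 3600 × 31.00 = 111600 m, so Δφ = -577.22 / 111600 × 3600 = -18.620″.

Δφ = -18.62″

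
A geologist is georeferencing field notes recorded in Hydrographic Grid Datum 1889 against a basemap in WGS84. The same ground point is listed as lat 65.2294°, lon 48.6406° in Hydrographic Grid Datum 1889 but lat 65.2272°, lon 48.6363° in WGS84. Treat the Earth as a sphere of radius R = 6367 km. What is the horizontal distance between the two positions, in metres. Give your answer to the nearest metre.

Δφ = 65.2272° − 65.2294° = -0.0022°; Δλ = 48.6363° − 48.6406° = -0.0043°.
1° along a meridian = πR/180 = 111125 m.
ΔN = Δφ × 111125 = -244.5 m; ΔE = Δλ × 111125 × cos(65.2294°) = -0.0043 × 111125 × 0.418986 = -200.2 m.
Distance = √(ΔE² + ΔN²) = √((-200.2)² + (-244.5)²) = 316.0 m.

316 m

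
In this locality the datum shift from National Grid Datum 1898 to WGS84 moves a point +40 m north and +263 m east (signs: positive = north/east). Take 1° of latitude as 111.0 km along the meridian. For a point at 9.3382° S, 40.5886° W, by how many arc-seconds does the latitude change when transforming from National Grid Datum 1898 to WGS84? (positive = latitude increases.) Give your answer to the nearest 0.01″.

Δφ = 1.30″

1° of latitude = 111.0 km, so Δφ = 40.0 / 111000 = 0.0003604° = 1.297″.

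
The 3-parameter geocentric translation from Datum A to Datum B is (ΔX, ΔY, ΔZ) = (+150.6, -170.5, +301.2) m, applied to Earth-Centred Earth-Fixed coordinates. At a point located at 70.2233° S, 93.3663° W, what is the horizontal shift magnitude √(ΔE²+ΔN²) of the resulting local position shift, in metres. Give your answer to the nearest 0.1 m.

At φ = -70.2233°, λ = -93.3663°: sin φ = -0.941018, cos φ = 0.338355, sin λ = -0.998275, cos λ = -0.058719.
ΔE = −sin λ·ΔX + cos λ·ΔY = −(-0.998275)·(150.6) + (-0.058719)·(-170.5) = 160.35 m.
ΔN = −sin φ cos λ·ΔX − sin φ sin λ·ΔY + cos φ·ΔZ = −(-0.941018)(-0.058719)(150.6) − (-0.941018)(-0.998275)(-170.5) + (0.338355)(301.2) = 253.76 m.
Horizontal magnitude = √(ΔE² + ΔN²) = √(160.35² + 253.76²) = 300.18 m.

300.2 m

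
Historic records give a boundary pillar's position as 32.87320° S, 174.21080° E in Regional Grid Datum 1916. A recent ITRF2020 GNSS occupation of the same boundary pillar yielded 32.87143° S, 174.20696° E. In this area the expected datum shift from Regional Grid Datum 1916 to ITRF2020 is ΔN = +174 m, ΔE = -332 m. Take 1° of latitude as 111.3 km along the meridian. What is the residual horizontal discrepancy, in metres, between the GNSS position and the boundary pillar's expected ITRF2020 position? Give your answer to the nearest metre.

35 m

Observed coordinate differences: Δφ = +0.00177°, Δλ = -0.00384°.
Converting to metres (1° lat = 111300 m, cos φ = 0.839874): observed ΔN = 197.0 m, observed ΔE = -359.0 m.
Subtracting the expected shift leaves a residual of 197.0 − (174) = 23.0 m north and -359.0 − (-332) = -27.0 m east.
Residual distance = √(23.0² + (-27.0)²) = 35.4 m.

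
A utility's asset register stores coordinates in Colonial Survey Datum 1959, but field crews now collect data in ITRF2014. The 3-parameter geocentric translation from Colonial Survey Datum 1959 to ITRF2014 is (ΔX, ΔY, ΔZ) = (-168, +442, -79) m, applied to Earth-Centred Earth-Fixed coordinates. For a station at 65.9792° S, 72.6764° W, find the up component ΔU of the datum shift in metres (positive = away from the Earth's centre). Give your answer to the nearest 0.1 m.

ΔU = -120.0 m

At φ = -65.9792°, λ = -72.6764°: sin φ = -0.913398, cos φ = 0.407068, sin λ = -0.954638, cos λ = 0.297768.
ΔU = cos φ cos λ·ΔX + cos φ sin λ·ΔY + sin φ·ΔZ = (0.407068)(0.297768)(-168) + (0.407068)(-0.954638)(442) + (-0.913398)(-79) = -119.97 m.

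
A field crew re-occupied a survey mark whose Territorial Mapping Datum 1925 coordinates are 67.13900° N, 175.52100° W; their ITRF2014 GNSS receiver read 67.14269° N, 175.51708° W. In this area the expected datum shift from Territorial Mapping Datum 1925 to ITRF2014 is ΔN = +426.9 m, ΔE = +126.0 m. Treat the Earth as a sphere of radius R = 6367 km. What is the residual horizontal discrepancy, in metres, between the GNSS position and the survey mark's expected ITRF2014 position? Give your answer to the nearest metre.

Observed coordinate differences: Δφ = +0.00369°, Δλ = +0.00392°.
Converting to metres (1° lat = 111125 m, cos φ = 0.388497): observed ΔN = 410.1 m, observed ΔE = 169.2 m.
Subtracting the expected shift leaves a residual of 410.1 − (426.9) = -16.8 m north and 169.2 − (126.0) = 43.2 m east.
Residual distance = √((-16.8)² + 43.2²) = 46.4 m.

46 m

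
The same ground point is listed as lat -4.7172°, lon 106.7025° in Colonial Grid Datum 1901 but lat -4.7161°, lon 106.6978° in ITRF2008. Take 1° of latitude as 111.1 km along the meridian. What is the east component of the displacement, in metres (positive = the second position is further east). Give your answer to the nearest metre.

Δφ = -4.7161° − -4.7172° = +0.0011°; Δλ = 106.6978° − 106.7025° = -0.0047°.
ΔN = Δφ × 111100 = 122.2 m; ΔE = Δλ × 111100 × cos(-4.7172°) = -0.0047 × 111100 × 0.996613 = -520.4 m.

ΔE = -520 m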